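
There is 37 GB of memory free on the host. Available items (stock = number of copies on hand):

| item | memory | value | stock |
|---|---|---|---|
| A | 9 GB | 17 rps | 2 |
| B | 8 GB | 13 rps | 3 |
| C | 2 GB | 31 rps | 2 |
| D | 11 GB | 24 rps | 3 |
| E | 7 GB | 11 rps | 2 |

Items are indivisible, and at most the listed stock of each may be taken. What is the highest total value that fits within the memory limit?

Top feasible selections:
- 2×C + 3×D: memory 37, value 134
- 1×A + 2×C + 2×D: memory 35, value 127
- 1×B + 2×C + 2×D: memory 34, value 123
- 2×C + 2×D + 1×E: memory 33, value 121
Best: 134 rps.

134 rps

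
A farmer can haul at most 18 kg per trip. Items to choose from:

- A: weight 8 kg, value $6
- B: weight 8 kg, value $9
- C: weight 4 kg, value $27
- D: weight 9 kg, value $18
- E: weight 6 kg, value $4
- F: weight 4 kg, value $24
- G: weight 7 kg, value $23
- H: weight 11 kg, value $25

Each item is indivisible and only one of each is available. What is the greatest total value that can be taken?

This is a 0/1 knapsack; check combinations near the capacity.
- C+F+G: weight 4+4+7=15, value 27+24+23=74
- C+D+F: weight 4+9+4=17, value 27+18+24=69
- B+C+F: weight 8+4+4=16, value 9+27+24=60
- A+C+F: weight 8+4+4=16, value 6+27+24=57
Best: $74.

$74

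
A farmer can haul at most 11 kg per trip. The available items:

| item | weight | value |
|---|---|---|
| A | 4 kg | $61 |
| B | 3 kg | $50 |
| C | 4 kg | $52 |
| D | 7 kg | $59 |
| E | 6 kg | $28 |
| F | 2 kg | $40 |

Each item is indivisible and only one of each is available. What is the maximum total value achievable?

This is a 0/1 knapsack; check combinations near the capacity.
- A+B+C: weight 4+3+4=11, value 61+50+52=163
- A+C+F: weight 4+4+2=10, value 61+52+40=153
- A+B+F: weight 4+3+2=9, value 61+50+40=151
- B+C+F: weight 3+4+2=9, value 50+52+40=142
Best: $163.

$163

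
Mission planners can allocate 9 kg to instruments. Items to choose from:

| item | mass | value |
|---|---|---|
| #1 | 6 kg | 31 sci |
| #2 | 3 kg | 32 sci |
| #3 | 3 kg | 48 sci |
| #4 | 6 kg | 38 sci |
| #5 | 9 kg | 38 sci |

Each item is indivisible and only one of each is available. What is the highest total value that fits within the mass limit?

Check high-value combinations within 9 kg:
- #3+#4: mass 3+6=9, value 48+38=86
- #2+#3: mass 3+3=6, value 32+48=80
- #1+#3: mass 6+3=9, value 31+48=79
Best: 86 sci.

86 sci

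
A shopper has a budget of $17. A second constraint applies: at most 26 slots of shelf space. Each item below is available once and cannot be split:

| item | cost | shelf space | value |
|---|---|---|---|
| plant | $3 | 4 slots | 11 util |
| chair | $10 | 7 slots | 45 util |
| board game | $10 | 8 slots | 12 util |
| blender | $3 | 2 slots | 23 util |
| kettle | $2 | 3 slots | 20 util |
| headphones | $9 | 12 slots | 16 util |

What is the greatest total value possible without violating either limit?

Feasible sets respecting both limits:
- chair+blender+kettle: cost 15, shelf space 12, value 88
- plant+chair+blender: cost 16, shelf space 13, value 79
- plant+chair+kettle: cost 15, shelf space 14, value 76
Best: 88 util.

88 util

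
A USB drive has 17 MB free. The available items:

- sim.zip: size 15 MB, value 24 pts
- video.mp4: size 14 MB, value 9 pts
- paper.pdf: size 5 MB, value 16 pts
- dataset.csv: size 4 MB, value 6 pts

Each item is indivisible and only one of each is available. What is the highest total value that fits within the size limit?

24 pts

Check high-value combinations within 17 MB:
- sim.zip: size 15, value 24
- paper.pdf+dataset.csv: size 5+4=9, value 16+6=22
- paper.pdf: size 5, value 16
- video.mp4: size 14, value 9
- dataset.csv: size 4, value 6
Best: 24 pts.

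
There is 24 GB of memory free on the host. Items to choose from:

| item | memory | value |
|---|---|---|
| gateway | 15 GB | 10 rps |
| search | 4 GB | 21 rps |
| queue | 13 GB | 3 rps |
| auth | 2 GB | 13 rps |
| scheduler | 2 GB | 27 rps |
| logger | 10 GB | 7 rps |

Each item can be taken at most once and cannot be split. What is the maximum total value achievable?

This is a 0/1 knapsack; check combinations near the capacity.
- gateway+search+auth+scheduler: memory 15+4+2+2=23, value 10+21+13+27=71
- search+auth+scheduler+logger: memory 4+2+2+10=18, value 21+13+27+7=68
- search+queue+auth+scheduler: memory 4+13+2+2=21, value 21+3+13+27=64
Best: 71 rps.

71 rps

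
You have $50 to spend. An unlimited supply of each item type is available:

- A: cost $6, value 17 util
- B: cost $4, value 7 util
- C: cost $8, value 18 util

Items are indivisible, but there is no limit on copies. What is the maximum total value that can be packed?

Best value-per-unit is A at 17/6; filling with it alone gives 8×17 = 136.
Optimal mix: 7×A + 1×C → cost 50, value 137.

137 util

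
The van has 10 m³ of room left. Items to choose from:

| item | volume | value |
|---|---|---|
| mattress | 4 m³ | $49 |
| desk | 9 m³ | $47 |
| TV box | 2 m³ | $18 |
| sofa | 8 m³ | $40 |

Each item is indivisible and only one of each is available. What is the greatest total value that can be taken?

This is a 0/1 knapsack; check combinations near the capacity.
- mattress+TV box: volume 4+2=6, value 49+18=67
- TV box+sofa: volume 2+8=10, value 18+40=58
- mattress: volume 4, value 49
Best: $67.

$67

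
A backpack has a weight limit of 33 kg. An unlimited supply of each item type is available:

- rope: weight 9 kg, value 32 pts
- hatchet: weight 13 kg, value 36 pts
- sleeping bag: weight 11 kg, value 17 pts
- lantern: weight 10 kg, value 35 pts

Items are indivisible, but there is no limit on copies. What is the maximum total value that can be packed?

106 pts

Best value-per-unit is rope at 32/9; filling with it alone gives 3×32 = 96.
Optimal mix: 1×hatchet + 2×lantern → weight 33, value 106.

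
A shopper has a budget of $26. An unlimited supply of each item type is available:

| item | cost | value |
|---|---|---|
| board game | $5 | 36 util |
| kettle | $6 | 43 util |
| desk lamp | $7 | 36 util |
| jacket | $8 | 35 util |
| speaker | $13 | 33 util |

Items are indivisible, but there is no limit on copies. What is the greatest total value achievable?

187 util

Best value-per-unit is board game at 36/5; filling with it alone gives 5×36 = 180.
Optimal mix: 4×board game + 1×kettle → cost 26, value 187.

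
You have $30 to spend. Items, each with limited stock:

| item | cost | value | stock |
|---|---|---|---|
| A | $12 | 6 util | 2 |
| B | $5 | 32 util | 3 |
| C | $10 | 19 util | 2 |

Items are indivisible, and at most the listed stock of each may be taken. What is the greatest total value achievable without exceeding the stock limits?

Best selections within cost 30 and stock limits:
- 3×B + 1×C: cost 25, value 115
- 1×A + 3×B: cost 27, value 102
- 2×B + 2×C: cost 30, value 102
Best: 115 util.

115 util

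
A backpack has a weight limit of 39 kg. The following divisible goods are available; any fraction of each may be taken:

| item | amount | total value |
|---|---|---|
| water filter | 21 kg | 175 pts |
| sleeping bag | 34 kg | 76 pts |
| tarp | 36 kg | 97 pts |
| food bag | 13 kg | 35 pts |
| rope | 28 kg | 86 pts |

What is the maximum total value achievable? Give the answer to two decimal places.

230.29

Take in order of value per unit:
- water filter (175/21 per unit): all 21 → value 175, running total 175.00
- rope (86/28 per unit): 18 of 28 → value 18×86/28 = 55.2857, running total 230.29
Total 230.29.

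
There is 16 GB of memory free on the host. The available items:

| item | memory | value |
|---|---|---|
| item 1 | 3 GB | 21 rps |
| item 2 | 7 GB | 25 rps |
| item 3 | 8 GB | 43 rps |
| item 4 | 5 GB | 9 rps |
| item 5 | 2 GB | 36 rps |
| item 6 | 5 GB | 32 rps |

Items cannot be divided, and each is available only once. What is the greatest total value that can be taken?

111 rps

Check high-value combinations within 16 GB:
- item 3+item 5+item 6: memory 8+2+5=15, value 43+36+32=111
- item 1+item 3+item 5: memory 3+8+2=13, value 21+43+36=100
- item 1+item 4+item 5+item 6: memory 3+5+2+5=15, value 21+9+36+32=98
- item 1+item 3+item 6: memory 3+8+5=16, value 21+43+32=96
- item 2+item 5+item 6: memory 7+2+5=14, value 25+36+32=93
Best: 111 rps.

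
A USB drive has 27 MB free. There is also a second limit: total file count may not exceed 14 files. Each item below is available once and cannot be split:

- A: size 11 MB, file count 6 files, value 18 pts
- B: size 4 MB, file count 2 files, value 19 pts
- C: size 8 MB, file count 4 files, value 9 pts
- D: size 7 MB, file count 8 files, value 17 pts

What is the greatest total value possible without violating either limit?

46 pts

Feasible sets respecting both limits:
- A+B+C: size 23, file count 12, value 46
- B+C+D: size 19, file count 14, value 45
- A+B: size 15, file count 8, value 37
Best: 46 pts.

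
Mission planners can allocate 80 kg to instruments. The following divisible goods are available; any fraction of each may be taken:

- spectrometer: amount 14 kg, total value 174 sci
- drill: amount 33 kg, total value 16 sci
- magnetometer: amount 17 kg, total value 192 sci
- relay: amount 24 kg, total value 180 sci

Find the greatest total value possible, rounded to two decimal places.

558.12

Take in order of value per unit:
- spectrometer (174/14 per unit): all 14 → value 174, running total 174.00
- magnetometer (192/17 per unit): all 17 → value 192, running total 366.00
- relay (180/24 per unit): all 24 → value 180, running total 546.00
- drill (16/33 per unit): 25 of 33 → value 25×16/33 = 12.1212, running total 558.12
Total 558.12.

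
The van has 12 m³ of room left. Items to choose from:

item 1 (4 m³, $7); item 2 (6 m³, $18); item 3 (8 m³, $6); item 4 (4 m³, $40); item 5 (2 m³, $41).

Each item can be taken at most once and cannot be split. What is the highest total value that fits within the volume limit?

Check high-value combinations within 12 m³:
- item 2+item 4+item 5: volume 6+4+2=12, value 18+40+41=99
- item 1+item 4+item 5: volume 4+4+2=10, value 7+40+41=88
- item 4+item 5: volume 4+2=6, value 40+41=81
- item 1+item 2+item 5: volume 4+6+2=12, value 7+18+41=66
Best: $99.

$99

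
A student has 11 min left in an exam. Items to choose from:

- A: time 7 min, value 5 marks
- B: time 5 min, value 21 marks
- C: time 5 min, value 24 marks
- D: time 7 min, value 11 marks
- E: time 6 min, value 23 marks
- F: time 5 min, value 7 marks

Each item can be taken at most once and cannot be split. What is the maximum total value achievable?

This is a 0/1 knapsack; check combinations near the capacity.
- C+E: time 5+6=11, value 24+23=47
- B+C: time 5+5=10, value 21+24=45
- B+E: time 5+6=11, value 21+23=44
- C+F: time 5+5=10, value 24+7=31
Best: 47 marks.

47 marks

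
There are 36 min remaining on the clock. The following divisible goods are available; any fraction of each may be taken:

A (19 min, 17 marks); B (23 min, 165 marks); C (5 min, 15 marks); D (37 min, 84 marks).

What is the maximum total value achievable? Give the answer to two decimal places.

Take in order of value per unit:
- B (165/23 per unit): all 23 → value 165, running total 165.00
- C (15/5 per unit): all 5 → value 15, running total 180.00
- D (84/37 per unit): 8 of 37 → value 8×84/37 = 18.1622, running total 198.16
Total 198.16.

198.16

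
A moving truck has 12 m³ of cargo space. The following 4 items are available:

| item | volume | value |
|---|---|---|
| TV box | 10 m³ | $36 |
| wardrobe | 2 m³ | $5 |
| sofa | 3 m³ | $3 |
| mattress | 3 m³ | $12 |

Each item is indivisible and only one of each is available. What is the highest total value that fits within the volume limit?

$41

Check high-value combinations within 12 m³:
- TV box+wardrobe: volume 10+2=12, value 36+5=41
- TV box: volume 10, value 36
- wardrobe+sofa+mattress: volume 2+3+3=8, value 5+3+12=20
Best: $41.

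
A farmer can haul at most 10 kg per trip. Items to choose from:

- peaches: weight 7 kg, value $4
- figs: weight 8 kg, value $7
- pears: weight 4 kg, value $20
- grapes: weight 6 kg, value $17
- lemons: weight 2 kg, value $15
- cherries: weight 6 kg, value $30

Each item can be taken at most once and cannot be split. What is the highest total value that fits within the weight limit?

Check high-value combinations within 10 kg:
- pears+cherries: weight 4+6=10, value 20+30=50
- lemons+cherries: weight 2+6=8, value 15+30=45
- pears+grapes: weight 4+6=10, value 20+17=37
Best: $50.

$50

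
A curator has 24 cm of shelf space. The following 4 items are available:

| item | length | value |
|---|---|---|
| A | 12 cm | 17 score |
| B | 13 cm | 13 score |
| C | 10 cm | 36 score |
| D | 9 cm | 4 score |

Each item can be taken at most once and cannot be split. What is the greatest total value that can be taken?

53 score

Check high-value combinations within 24 cm:
- A+C: length 12+10=22, value 17+36=53
- B+C: length 13+10=23, value 13+36=49
- C+D: length 10+9=19, value 36+4=40
Best: 53 score.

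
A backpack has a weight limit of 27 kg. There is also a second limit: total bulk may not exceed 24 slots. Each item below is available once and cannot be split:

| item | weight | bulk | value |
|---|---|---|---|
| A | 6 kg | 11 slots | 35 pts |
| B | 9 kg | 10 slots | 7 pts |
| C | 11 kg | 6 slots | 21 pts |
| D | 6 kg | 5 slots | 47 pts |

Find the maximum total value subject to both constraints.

103 pts

Feasible sets respecting both limits:
- A+C+D: weight 23, bulk 22, value 103
- A+D: weight 12, bulk 16, value 82
- B+C+D: weight 26, bulk 21, value 75
Best: 103 pts.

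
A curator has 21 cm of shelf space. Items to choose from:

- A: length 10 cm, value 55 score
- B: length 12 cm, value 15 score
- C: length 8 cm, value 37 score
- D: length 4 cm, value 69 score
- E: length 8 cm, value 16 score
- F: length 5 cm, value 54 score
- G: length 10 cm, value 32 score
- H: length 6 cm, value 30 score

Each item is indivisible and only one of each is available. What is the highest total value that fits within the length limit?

178 score

Check high-value combinations within 21 cm:
- A+D+F: length 10+4+5=19, value 55+69+54=178
- C+D+F: length 8+4+5=17, value 37+69+54=160
- D+F+G: length 4+5+10=19, value 69+54+32=155
- A+D+H: length 10+4+6=20, value 55+69+30=154
Best: 178 score.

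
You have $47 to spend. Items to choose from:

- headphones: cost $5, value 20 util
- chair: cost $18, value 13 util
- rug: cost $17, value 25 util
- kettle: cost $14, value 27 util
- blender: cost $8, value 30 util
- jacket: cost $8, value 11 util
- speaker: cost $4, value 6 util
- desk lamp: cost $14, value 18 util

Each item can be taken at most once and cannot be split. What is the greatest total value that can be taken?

102 util

Check high-value combinations within $47:
- headphones+rug+kettle+blender: cost 5+17+14+8=44, value 20+25+27+30=102
- headphones+kettle+blender+speaker+desk lamp: cost 5+14+8+4+14=45, value 20+27+30+6+18=101
- headphones+kettle+blender+desk lamp: cost 5+14+8+14=41, value 20+27+30+18=95
Best: 102 util.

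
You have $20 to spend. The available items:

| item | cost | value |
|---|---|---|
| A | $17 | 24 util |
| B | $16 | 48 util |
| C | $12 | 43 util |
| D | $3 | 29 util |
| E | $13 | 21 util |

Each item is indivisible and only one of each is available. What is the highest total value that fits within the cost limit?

Check high-value combinations within $20:
- B+D: cost 16+3=19, value 48+29=77
- C+D: cost 12+3=15, value 43+29=72
- A+D: cost 17+3=20, value 24+29=53
- D+E: cost 3+13=16, value 29+21=50
Best: 77 util.

77 util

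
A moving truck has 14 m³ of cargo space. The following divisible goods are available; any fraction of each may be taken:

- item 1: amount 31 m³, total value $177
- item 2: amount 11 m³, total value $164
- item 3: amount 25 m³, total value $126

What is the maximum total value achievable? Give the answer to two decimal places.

Take in order of value per unit:
- item 2 (164/11 per unit): all 11 → value 164, running total 164.00
- item 1 (177/31 per unit): 3 of 31 → value 3×177/31 = 17.1290, running total 181.13
Total 181.13.

181.13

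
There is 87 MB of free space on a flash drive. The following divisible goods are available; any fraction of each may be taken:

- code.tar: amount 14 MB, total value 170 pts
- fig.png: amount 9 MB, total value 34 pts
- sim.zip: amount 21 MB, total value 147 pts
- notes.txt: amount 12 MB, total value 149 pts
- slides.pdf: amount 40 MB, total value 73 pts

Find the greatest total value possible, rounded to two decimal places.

556.58

Take in order of value per unit:
- notes.txt (149/12 per unit): all 12 → value 149, running total 149.00
- code.tar (170/14 per unit): all 14 → value 170, running total 319.00
- sim.zip (147/21 per unit): all 21 → value 147, running total 466.00
- fig.png (34/9 per unit): all 9 → value 34, running total 500.00
- slides.pdf (73/40 per unit): 31 of 40 → value 31×73/40 = 56.5750, running total 556.58
Total 556.58.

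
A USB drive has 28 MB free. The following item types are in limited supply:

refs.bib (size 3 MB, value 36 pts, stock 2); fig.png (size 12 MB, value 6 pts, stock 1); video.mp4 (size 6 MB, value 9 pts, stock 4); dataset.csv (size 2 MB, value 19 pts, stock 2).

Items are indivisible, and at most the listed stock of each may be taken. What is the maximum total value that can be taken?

137 pts

Top feasible selections:
- 2×refs.bib + 3×video.mp4 + 2×dataset.csv: size 28, value 137
- 2×refs.bib + 2×video.mp4 + 2×dataset.csv: size 22, value 128
- 2×refs.bib + 1×fig.png + 1×video.mp4 + 2×dataset.csv: size 28, value 125
- 2×refs.bib + 1×video.mp4 + 2×dataset.csv: size 16, value 119
Best: 137 pts.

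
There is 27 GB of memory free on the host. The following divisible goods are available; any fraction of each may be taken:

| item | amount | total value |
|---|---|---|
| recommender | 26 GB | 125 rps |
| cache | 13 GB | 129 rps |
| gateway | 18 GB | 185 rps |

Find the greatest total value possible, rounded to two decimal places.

274.31

Take in order of value per unit:
- gateway (185/18 per unit): all 18 → value 185, running total 185.00
- cache (129/13 per unit): 9 of 13 → value 9×129/13 = 89.3077, running total 274.31
Total 274.31.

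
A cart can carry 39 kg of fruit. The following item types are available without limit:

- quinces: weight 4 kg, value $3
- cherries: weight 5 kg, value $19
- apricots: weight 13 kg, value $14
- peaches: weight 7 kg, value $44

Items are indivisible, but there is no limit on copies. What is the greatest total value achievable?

Best value-per-unit is peaches at 44/7; filling with it alone gives 5×44 = 220.
Optimal mix: 1×quinces + 5×peaches → weight 39, value 223.

$223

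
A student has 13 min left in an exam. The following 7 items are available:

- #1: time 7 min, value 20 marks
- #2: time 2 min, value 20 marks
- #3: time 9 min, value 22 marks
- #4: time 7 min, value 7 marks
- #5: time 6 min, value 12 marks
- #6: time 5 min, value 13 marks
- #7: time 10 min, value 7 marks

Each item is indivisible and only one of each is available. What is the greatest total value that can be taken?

Check high-value combinations within 13 min:
- #2+#5+#6: time 2+6+5=13, value 20+12+13=45
- #2+#3: time 2+9=11, value 20+22=42
- #1+#2: time 7+2=9, value 20+20=40
Best: 45 marks.

45 marks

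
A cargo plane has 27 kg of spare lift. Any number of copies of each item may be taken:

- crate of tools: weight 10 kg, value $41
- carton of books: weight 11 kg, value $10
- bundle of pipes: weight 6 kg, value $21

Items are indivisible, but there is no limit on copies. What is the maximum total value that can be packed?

Best value-per-unit is crate of tools at 41/10; filling with it alone gives 2×41 = 82.
Optimal mix: 2×crate of tools + 1×bundle of pipes → weight 26, value 103.

$103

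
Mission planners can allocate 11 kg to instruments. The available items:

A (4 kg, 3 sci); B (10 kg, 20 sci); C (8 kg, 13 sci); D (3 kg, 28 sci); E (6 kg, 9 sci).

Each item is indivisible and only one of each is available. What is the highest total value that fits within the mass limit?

41 sci

This is a 0/1 knapsack; check combinations near the capacity.
- C+D: mass 8+3=11, value 13+28=41
- D+E: mass 3+6=9, value 28+9=37
- A+D: mass 4+3=7, value 3+28=31
- D: mass 3, value 28
Best: 41 sci.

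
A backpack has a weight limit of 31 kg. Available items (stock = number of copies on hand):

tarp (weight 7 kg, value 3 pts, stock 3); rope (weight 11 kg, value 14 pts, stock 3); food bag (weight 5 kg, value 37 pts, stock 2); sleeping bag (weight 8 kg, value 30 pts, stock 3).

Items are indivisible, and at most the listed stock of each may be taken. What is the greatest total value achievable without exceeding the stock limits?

134 pts

Top feasible selections:
- 2×food bag + 2×sleeping bag: weight 26, value 134
- 1×food bag + 3×sleeping bag: weight 29, value 127
- 1×rope + 2×food bag + 1×sleeping bag: weight 29, value 118
Best: 134 pts.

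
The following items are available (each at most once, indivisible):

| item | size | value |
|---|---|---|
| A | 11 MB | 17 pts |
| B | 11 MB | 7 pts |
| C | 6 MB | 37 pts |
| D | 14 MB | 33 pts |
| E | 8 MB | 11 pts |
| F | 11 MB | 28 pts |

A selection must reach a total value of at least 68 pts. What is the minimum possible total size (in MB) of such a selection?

Subsets with value ≥ 68, sorted by total size:
- C+D: size 20, value 70
- C+E+F: size 25, value 76
Minimum size: 20 MB.

20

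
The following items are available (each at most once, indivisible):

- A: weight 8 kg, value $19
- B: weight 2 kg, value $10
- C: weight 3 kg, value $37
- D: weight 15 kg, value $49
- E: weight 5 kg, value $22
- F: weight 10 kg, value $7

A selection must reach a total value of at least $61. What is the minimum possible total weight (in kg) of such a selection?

Subsets with value ≥ 61, sorted by total weight:
- B+C+E: weight 10, value 69
- A+B+C: weight 13, value 66
Minimum weight: 10 kg.

10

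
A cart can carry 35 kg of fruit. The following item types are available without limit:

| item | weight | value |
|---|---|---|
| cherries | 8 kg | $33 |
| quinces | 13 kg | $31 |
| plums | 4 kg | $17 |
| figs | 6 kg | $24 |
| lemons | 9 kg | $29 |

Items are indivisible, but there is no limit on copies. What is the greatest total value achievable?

Best value-per-unit is plums at 17/4; filling with it alone gives 8×17 = 136.
Optimal mix: 7×plums + 1×figs → weight 34, value 143.

$143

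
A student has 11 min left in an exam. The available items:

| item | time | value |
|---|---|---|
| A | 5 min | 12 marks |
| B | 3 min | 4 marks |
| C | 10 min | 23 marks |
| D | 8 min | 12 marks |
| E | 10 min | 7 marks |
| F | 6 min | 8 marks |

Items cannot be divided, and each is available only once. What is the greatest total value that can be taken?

23 marks

Check high-value combinations within 11 min:
- C: time 10, value 23
- A+F: time 5+6=11, value 12+8=20
- A+B: time 5+3=8, value 12+4=16
- B+D: time 3+8=11, value 4+12=16
Best: 23 marks.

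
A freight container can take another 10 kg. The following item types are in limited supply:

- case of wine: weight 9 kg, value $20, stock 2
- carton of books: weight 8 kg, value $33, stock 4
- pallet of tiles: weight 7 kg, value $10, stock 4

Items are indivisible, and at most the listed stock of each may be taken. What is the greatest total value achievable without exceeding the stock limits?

Top feasible selections:
- 1×carton of books: weight 8, value 33
- 1×case of wine: weight 9, value 20
Best: $33.

$33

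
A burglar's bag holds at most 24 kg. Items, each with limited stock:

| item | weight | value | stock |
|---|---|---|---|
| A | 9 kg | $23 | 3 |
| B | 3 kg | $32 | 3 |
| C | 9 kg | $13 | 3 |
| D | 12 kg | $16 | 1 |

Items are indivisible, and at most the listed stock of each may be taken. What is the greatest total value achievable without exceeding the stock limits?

$119

Best selections within weight 24 and stock limits:
- 1×A + 3×B: weight 18, value 119
- 3×B + 1×D: weight 21, value 112
Best: $119.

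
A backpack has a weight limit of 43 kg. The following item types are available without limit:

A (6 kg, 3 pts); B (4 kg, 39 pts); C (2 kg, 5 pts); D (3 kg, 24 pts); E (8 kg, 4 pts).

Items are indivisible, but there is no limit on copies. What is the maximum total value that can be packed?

Best value-per-unit is B at 39/4; filling with it alone gives 10×39 = 390.
Optimal mix: 10×B + 1×D → weight 43, value 414.

414 pts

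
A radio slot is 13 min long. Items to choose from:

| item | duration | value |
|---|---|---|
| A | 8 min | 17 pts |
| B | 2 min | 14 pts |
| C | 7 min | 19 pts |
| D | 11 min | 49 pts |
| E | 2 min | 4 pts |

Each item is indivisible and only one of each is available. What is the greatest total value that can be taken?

63 pts

Check high-value combinations within 13 min:
- B+D: duration 2+11=13, value 14+49=63
- D+E: duration 11+2=13, value 49+4=53
- D: duration 11, value 49
- B+C+E: duration 2+7+2=11, value 14+19+4=37
- A+B+E: duration 8+2+2=12, value 17+14+4=35
Best: 63 pts.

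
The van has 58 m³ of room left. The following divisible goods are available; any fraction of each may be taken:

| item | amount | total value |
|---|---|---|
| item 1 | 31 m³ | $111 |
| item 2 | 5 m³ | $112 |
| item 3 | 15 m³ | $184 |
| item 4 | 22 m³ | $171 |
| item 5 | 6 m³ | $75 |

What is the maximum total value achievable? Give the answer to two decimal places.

Take in order of value per unit:
- item 2 (112/5 per unit): all 5 → value 112, running total 112.00
- item 5 (75/6 per unit): all 6 → value 75, running total 187.00
- item 3 (184/15 per unit): all 15 → value 184, running total 371.00
- item 4 (171/22 per unit): all 22 → value 171, running total 542.00
- item 1 (111/31 per unit): 10 of 31 → value 10×111/31 = 35.8065, running total 577.81
Total 577.81.

577.81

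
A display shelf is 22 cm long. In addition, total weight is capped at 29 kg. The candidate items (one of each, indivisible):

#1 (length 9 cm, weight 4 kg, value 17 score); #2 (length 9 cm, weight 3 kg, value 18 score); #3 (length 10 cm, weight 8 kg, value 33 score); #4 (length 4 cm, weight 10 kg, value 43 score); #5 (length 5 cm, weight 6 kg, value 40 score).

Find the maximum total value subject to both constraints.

116 score

Feasible sets respecting both limits:
- #3+#4+#5: length 19, weight 24, value 116
- #2+#4+#5: length 18, weight 19, value 101
- #1+#4+#5: length 18, weight 20, value 100
- #4+#5: length 9, weight 16, value 83
Best: 116 score.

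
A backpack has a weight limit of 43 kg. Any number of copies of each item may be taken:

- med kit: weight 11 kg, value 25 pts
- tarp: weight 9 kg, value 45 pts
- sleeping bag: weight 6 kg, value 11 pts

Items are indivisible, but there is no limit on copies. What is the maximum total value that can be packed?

Best value-per-unit is tarp at 45/9; filling with it alone gives 4×45 = 180.
Optimal mix: 4×tarp + 1×sleeping bag → weight 42, value 191.

191 pts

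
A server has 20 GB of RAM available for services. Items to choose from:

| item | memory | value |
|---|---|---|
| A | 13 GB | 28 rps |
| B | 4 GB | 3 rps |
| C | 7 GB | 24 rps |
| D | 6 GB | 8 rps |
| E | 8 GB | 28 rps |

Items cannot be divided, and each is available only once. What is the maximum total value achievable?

55 rps

Check high-value combinations within 20 GB:
- B+C+E: memory 4+7+8=19, value 3+24+28=55
- C+E: memory 7+8=15, value 24+28=52
- A+C: memory 13+7=20, value 28+24=52
- B+D+E: memory 4+6+8=18, value 3+8+28=39
- D+E: memory 6+8=14, value 8+28=36
Best: 55 rps.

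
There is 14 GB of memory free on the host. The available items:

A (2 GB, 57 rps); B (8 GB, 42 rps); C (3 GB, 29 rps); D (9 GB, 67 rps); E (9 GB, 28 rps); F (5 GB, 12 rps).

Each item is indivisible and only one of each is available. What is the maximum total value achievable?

153 rps

Check high-value combinations within 14 GB:
- A+C+D: memory 2+3+9=14, value 57+29+67=153
- A+B+C: memory 2+8+3=13, value 57+42+29=128
- A+D: memory 2+9=11, value 57+67=124
Best: 153 rps.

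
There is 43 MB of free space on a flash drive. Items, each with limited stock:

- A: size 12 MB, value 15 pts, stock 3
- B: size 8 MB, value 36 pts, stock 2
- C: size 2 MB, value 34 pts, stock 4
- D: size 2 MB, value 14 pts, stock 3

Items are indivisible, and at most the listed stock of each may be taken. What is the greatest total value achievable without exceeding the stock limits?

265 pts

Top feasible selections:
- 1×A + 2×B + 4×C + 3×D: size 42, value 265
- 1×A + 2×B + 4×C + 2×D: size 40, value 251
- 2×B + 4×C + 3×D: size 30, value 250
- 1×A + 2×B + 4×C + 1×D: size 38, value 237
Best: 265 pts.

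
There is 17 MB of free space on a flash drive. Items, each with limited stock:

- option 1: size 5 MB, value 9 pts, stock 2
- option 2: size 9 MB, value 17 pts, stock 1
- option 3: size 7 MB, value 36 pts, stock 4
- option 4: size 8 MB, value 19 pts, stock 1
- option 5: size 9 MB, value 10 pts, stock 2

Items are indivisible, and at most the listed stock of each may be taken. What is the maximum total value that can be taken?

Top feasible selections:
- 2×option 3: size 14, value 72
- 1×option 3 + 1×option 4: size 15, value 55
- 2×option 1 + 1×option 3: size 17, value 54
Best: 72 pts.

72 pts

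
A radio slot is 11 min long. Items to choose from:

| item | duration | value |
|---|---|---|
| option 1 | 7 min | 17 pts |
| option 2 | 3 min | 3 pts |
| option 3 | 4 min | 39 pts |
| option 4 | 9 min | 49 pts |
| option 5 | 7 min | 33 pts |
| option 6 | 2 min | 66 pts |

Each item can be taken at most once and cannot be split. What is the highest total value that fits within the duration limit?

115 pts

Check high-value combinations within 11 min:
- option 4+option 6: duration 9+2=11, value 49+66=115
- option 2+option 3+option 6: duration 3+4+2=9, value 3+39+66=108
- option 3+option 6: duration 4+2=6, value 39+66=105
- option 5+option 6: duration 7+2=9, value 33+66=99
Best: 115 pts.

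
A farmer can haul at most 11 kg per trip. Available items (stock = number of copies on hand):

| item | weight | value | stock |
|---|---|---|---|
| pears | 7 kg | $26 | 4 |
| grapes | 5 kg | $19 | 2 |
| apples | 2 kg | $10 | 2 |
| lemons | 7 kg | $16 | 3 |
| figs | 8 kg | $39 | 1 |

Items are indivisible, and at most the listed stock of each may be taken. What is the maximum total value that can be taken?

$49

Top feasible selections:
- 1×apples + 1×figs: weight 10, value 49
- 1×pears + 2×apples: weight 11, value 46
- 1×figs: weight 8, value 39
Best: $49.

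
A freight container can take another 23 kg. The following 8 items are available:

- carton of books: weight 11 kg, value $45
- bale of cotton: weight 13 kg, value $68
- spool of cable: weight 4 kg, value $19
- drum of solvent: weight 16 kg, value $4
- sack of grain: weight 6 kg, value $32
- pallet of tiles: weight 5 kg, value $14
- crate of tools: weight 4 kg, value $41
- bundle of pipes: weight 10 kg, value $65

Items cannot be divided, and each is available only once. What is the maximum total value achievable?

$141

Check high-value combinations within 23 kg:
- bale of cotton+sack of grain+crate of tools: weight 13+6+4=23, value 68+32+41=141
- spool of cable+pallet of tiles+crate of tools+bundle of pipes: weight 4+5+4+10=23, value 19+14+41+65=139
- sack of grain+crate of tools+bundle of pipes: weight 6+4+10=20, value 32+41+65=138
- bale of cotton+bundle of pipes: weight 13+10=23, value 68+65=133
- bale of cotton+spool of cable+crate of tools: weight 13+4+4=21, value 68+19+41=128
Best: $141.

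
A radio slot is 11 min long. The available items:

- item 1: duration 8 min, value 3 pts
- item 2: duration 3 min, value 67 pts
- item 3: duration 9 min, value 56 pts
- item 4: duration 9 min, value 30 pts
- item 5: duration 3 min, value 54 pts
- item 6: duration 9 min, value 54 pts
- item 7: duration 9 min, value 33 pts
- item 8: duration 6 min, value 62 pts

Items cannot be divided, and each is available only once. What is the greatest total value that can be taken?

129 pts

This is a 0/1 knapsack; check combinations near the capacity.
- item 2+item 8: duration 3+6=9, value 67+62=129
- item 2+item 5: duration 3+3=6, value 67+54=121
- item 5+item 8: duration 3+6=9, value 54+62=116
Best: 129 pts.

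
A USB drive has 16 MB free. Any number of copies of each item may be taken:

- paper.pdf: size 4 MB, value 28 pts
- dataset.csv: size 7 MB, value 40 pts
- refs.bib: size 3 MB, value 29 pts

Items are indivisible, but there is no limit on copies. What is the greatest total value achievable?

145 pts

Best value-per-unit is refs.bib at 29/3, and filling with it alone uses size 5×3=15. No mix of the others beats 5×29 = 145.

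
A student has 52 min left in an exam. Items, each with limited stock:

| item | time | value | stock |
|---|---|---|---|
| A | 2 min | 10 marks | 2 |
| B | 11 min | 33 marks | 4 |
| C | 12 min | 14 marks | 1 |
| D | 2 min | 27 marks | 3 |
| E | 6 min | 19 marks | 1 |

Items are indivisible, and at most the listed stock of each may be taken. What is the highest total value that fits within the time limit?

223 marks

Best selections within time 52 and stock limits:
- 1×A + 4×B + 3×D: time 52, value 223
- 2×A + 3×B + 3×D + 1×E: time 49, value 219
- 4×B + 3×D: time 50, value 213
- 1×A + 3×B + 3×D + 1×E: time 47, value 209
Best: 223 marks.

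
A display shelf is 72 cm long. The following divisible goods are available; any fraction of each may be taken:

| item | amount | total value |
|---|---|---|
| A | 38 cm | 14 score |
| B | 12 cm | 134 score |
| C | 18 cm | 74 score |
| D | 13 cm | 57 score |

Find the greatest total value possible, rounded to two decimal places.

Take in order of value per unit:
- B (134/12 per unit): all 12 → value 134, running total 134.00
- D (57/13 per unit): all 13 → value 57, running total 191.00
- C (74/18 per unit): all 18 → value 74, running total 265.00
- A (14/38 per unit): 29 of 38 → value 29×14/38 = 10.6842, running total 275.68
Total 275.68.

275.68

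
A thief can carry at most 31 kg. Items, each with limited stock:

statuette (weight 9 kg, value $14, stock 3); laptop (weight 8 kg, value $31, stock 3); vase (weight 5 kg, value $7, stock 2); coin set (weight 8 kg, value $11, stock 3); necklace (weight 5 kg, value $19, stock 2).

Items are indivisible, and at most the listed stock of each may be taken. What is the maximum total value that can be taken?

Best selections within weight 31 and stock limits:
- 3×laptop + 1×necklace: weight 29, value 112
- 2×laptop + 1×vase + 2×necklace: weight 31, value 107
- 2×laptop + 2×necklace: weight 26, value 100
- 3×laptop + 1×vase: weight 29, value 100
Best: $112.

$112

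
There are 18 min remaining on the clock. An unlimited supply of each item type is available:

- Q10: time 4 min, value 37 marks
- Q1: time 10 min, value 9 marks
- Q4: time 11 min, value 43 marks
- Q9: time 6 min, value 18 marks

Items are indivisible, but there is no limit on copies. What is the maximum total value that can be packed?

Best value-per-unit is Q10 at 37/4, and filling with it alone uses time 4×4=16. No mix of the others beats 4×37 = 148.

148 marks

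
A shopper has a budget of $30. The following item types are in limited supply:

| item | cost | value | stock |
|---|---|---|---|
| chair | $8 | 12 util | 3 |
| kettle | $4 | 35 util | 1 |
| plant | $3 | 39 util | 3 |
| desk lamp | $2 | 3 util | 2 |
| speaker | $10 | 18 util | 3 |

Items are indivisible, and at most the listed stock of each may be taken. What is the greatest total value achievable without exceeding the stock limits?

Best selections within cost 30 and stock limits:
- 1×kettle + 3×plant + 2×desk lamp + 1×speaker: cost 27, value 176
- 2×chair + 1×kettle + 3×plant: cost 29, value 176
- 1×kettle + 3×plant + 1×desk lamp + 1×speaker: cost 25, value 173
Best: 176 util.

176 util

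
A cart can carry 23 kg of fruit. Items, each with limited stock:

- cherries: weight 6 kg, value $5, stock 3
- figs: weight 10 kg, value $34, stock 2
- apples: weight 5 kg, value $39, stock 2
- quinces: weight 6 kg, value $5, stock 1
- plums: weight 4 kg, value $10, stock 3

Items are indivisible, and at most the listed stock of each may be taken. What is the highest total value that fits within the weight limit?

Top feasible selections:
- 1×figs + 2×apples: weight 20, value 112
- 2×apples + 3×plums: weight 22, value 108
- 2×apples + 2×plums: weight 18, value 98
Best: $112.

$112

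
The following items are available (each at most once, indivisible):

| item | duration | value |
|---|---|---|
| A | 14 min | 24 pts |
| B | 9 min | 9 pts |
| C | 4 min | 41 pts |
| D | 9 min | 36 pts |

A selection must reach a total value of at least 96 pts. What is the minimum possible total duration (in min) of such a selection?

Subsets with value ≥ 96, sorted by total duration:
- A+C+D: duration 27, value 101
- A+B+C+D: duration 36, value 110
Minimum duration: 27 min.

27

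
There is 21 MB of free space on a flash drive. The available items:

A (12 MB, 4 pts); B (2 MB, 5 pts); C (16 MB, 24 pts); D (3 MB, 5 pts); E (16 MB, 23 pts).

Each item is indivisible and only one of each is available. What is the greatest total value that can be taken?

This is a 0/1 knapsack; check combinations near the capacity.
- B+C+D: size 2+16+3=21, value 5+24+5=34
- B+D+E: size 2+3+16=21, value 5+5+23=33
- B+C: size 2+16=18, value 5+24=29
- C+D: size 16+3=19, value 24+5=29
Best: 34 pts.

34 pts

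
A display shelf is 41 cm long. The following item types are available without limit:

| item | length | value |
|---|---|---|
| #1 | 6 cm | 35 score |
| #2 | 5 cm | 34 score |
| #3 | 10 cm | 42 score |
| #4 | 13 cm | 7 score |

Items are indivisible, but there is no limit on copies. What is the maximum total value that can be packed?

273 score

Best value-per-unit is #2 at 34/5; filling with it alone gives 8×34 = 272.
Optimal mix: 1×#1 + 7×#2 → length 41, value 273.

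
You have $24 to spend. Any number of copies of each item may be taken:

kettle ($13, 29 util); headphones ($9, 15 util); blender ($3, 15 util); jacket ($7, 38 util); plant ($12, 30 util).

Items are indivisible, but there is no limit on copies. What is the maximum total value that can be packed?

Best value-per-unit is jacket at 38/7; filling with it alone gives 3×38 = 114.
Optimal mix: 1×blender + 3×jacket → cost 24, value 129.

129 util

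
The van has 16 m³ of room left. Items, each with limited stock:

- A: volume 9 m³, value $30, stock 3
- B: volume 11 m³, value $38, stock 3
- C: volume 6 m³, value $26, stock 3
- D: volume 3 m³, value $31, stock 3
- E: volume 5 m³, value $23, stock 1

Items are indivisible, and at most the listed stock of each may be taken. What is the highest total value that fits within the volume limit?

Best selections within volume 16 and stock limits:
- 1×C + 3×D: volume 15, value 119
- 3×D + 1×E: volume 14, value 116
Best: $119.

$119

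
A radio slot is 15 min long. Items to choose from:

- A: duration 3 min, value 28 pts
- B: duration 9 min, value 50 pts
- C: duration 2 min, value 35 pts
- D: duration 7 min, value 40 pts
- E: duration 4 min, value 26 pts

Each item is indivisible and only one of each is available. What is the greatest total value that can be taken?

113 pts

This is a 0/1 knapsack; check combinations near the capacity.
- A+B+C: duration 3+9+2=14, value 28+50+35=113
- B+C+E: duration 9+2+4=15, value 50+35+26=111
- A+C+D: duration 3+2+7=12, value 28+35+40=103
- C+D+E: duration 2+7+4=13, value 35+40+26=101
- A+D+E: duration 3+7+4=14, value 28+40+26=94
Best: 113 pts.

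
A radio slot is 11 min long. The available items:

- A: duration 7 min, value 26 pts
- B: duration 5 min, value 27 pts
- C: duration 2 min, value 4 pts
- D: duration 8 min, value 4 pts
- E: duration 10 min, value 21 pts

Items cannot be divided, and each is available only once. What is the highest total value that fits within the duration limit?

This is a 0/1 knapsack; check combinations near the capacity.
- B+C: duration 5+2=7, value 27+4=31
- A+C: duration 7+2=9, value 26+4=30
- B: duration 5, value 27
Best: 31 pts.

31 pts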